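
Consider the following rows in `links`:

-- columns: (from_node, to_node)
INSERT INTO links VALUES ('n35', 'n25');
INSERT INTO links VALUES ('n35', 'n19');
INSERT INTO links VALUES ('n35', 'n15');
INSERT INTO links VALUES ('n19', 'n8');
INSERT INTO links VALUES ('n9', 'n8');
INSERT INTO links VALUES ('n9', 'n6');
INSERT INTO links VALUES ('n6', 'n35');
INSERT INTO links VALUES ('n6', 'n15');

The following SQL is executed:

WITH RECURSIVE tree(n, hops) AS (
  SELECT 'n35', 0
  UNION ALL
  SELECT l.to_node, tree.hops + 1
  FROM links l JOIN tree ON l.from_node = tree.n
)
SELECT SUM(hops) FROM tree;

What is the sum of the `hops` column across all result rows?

Base: (n35, hops=0).
Iteration 1: edges from {n35} -> (n15, hops=1), (n19, hops=1), (n25, hops=1).
Iteration 2: edges from {n15,n19,n25} -> (n8, hops=2).
Iteration 3: no outgoing edges from {n8}; recursion stops.
SUM(hops) = 0 + 1 + 1 + 1 + 2 = 5.

5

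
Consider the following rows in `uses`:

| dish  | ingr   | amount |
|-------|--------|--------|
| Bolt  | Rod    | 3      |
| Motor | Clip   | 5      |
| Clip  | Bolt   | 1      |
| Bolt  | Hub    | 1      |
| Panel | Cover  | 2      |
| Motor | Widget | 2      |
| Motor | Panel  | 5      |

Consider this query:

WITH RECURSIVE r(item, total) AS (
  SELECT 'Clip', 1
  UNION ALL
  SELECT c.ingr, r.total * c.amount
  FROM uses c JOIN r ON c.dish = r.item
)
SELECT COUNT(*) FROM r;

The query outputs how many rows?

4

Base: (Clip, total=1).
Iteration 1: components of {Clip} -> Bolt = 1*1 = 1.
Iteration 2: components of {Bolt} -> Hub = 1*1 = 1, Rod = 1*3 = 3.
Iteration 3: no further components; recursion stops.
Total rows emitted: 4.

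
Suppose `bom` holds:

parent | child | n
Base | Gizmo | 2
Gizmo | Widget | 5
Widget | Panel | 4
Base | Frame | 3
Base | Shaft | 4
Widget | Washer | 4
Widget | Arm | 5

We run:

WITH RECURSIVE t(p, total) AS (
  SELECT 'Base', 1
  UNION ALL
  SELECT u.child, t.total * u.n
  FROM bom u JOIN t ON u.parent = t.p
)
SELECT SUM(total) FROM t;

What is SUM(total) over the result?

150

Base: (Base, total=1).
Iteration 1: components of {Base} -> Frame = 1*3 = 3, Gizmo = 1*2 = 2, Shaft = 1*4 = 4.
Iteration 2: components of {Frame,Gizmo,Shaft} -> Widget = 2*5 = 10.
Iteration 3: components of {Widget} -> Arm = 10*5 = 50, Panel = 10*4 = 40, Washer = 10*4 = 40.
Iteration 4: no further components; recursion stops.
SUM(total) = 1 + 2 + 3 + 4 + 10 + 40 + 40 + 50 = 150.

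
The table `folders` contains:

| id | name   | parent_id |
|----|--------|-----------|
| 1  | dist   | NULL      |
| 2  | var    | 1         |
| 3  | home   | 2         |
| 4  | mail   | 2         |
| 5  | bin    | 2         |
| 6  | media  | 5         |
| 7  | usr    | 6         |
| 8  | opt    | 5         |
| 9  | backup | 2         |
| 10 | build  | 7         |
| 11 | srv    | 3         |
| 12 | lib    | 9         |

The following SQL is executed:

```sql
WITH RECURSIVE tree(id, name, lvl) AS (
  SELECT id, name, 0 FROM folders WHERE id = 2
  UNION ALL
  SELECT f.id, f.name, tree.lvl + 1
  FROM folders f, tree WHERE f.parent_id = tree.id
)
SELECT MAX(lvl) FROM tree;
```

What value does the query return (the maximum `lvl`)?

4

Base: id=2 (var) at lvl 0.
Iteration 1: rows with parent_id in {2} -> home (id 3, lvl 1), mail (id 4, lvl 1), bin (id 5, lvl 1), backup (id 9, lvl 1).
Iteration 2: rows with parent_id in {3,4,5,9} -> media (id 6, lvl 2), opt (id 8, lvl 2), srv (id 11, lvl 2), lib (id 12, lvl 2).
Iteration 3: rows with parent_id in {6,8,11,12} -> usr (id 7, lvl 3).
Iteration 4: rows with parent_id in {7} -> build (id 10, lvl 4).
Iteration 5: no rows with parent_id in {10}; recursion stops.
lvl values: 0, 1, 1, 1, 1, 2, 2, 2, 2, 3, 4; the maximum is 4.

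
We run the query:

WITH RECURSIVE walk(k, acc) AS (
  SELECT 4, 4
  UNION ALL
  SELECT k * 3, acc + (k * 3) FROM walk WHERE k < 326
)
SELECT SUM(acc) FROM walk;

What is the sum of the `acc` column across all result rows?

2172

Base: k=4, acc=4.
Iteration 1: 4 < 326 holds -> k = 4 * 3 = 12, acc = 4 + 12 = 16.
Iteration 2: 12 < 326 holds -> k = 12 * 3 = 36, acc = 16 + 36 = 52.
Iteration 3: 36 < 326 holds -> k = 36 * 3 = 108, acc = 52 + 108 = 160.
Iteration 4: 108 < 326 holds -> k = 108 * 3 = 324, acc = 160 + 324 = 484.
Iteration 5: 324 < 326 holds -> k = 324 * 3 = 972, acc = 484 + 972 = 1456.
Iteration 6: 972 < 326 fails; recursion stops.
SUM(acc) = 4 + 16 + 52 + 160 + 484 + 1456 = 2172.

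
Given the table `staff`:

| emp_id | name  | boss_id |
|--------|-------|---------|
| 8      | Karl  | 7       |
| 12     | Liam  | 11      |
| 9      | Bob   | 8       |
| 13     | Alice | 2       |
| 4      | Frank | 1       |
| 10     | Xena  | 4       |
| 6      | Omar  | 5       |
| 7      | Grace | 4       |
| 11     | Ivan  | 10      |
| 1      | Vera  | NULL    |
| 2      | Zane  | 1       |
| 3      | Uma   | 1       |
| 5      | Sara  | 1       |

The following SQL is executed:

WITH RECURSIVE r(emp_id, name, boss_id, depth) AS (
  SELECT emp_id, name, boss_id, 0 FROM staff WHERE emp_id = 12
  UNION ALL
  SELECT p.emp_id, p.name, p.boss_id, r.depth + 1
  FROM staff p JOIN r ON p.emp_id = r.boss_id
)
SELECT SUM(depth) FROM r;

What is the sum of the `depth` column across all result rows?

10

Base: emp_id=12 (Liam), boss_id=11, depth 0.
Iteration 1: join on emp_id=11 -> Ivan (id 11, boss_id=10, depth 1).
Iteration 2: join on emp_id=10 -> Xena (id 10, boss_id=4, depth 2).
Iteration 3: join on emp_id=4 -> Frank (id 4, boss_id=1, depth 3).
Iteration 4: join on emp_id=1 -> Vera (id 1, boss_id=NULL, depth 4).
Iteration 5: boss_id is NULL; no match; recursion stops.
SUM(depth) = 0 + 1 + 2 + 3 + 4 = 10.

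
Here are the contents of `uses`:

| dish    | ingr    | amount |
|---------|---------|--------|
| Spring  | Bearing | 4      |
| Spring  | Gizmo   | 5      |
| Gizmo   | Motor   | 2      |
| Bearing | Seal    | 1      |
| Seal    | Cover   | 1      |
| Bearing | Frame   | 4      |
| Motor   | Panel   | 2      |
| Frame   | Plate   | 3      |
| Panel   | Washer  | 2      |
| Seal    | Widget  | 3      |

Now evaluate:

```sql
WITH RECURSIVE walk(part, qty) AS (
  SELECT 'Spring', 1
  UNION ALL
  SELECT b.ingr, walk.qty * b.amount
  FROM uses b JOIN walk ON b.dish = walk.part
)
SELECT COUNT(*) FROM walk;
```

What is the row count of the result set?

Base: (Spring, qty=1).
Iteration 1: components of {Spring} -> Bearing = 1*4 = 4, Gizmo = 1*5 = 5.
Iteration 2: components of {Bearing,Gizmo} -> Frame = 4*4 = 16, Motor = 5*2 = 10, Seal = 4*1 = 4.
Iteration 3: components of {Frame,Motor,Seal} -> Cover = 4*1 = 4, Panel = 10*2 = 20, Plate = 16*3 = 48, Widget = 4*3 = 12.
Iteration 4: components of {Cover,Panel,Plate,Widget} -> Washer = 20*2 = 40.
Iteration 5: no further components; recursion stops.
Total rows emitted: 11.

11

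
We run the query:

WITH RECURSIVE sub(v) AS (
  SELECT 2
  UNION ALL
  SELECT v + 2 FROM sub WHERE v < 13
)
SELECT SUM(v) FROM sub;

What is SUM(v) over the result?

Base: v=2.
Iteration 1: 2 < 13 holds -> v = 2 + 2 = 4.
Iteration 2: 4 < 13 holds -> v = 4 + 2 = 6.
Iteration 3: 6 < 13 holds -> v = 6 + 2 = 8.
Iteration 4: 8 < 13 holds -> v = 8 + 2 = 10.
Iteration 5: 10 < 13 holds -> v = 10 + 2 = 12.
Iteration 6: 12 < 13 holds -> v = 12 + 2 = 14.
Iteration 7: 14 < 13 fails; recursion stops.
SUM(v) = 2 + 4 + 6 + 8 + 10 + 12 + 14 = 56.

56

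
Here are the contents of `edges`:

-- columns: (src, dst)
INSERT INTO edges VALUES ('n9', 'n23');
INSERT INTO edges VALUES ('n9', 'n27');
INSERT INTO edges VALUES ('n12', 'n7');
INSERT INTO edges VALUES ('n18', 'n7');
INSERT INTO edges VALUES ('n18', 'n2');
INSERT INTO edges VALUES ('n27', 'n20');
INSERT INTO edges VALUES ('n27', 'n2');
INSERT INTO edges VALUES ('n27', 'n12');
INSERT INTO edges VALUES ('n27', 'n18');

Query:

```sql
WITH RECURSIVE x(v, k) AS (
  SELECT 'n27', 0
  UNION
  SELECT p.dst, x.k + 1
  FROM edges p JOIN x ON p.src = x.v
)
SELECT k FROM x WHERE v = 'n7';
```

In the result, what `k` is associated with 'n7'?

2

Base: (n27, k=0).
Iteration 1: edges from {n27} -> (n12, k=1), (n18, k=1), (n2, k=1), (n20, k=1).
Iteration 2: edges from {n12,n18,n2,n20} -> (n2, k=2), (n7, k=2). [UNION drops 1 duplicate row(s)]
Iteration 3: no outgoing edges from {n2,n7}; recursion stops.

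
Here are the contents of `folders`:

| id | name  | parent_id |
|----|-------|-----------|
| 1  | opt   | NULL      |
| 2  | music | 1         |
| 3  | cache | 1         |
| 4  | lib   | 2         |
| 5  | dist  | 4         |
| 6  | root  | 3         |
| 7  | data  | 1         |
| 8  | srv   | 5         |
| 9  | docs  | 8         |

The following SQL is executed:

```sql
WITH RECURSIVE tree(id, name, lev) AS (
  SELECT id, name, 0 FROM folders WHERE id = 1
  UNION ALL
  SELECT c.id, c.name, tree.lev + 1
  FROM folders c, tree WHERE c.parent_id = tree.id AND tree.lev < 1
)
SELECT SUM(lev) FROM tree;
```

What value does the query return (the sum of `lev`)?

Base: id=1 (opt) at lev 0.
Iteration 1: rows with parent_id in {1} -> music (id 2, lev 1), cache (id 3, lev 1), data (id 7, lev 1).
Iteration 2: lev < 1 fails for all current rows; recursion stops.
SUM(lev) = 0 + 1 + 1 + 1 = 3.

3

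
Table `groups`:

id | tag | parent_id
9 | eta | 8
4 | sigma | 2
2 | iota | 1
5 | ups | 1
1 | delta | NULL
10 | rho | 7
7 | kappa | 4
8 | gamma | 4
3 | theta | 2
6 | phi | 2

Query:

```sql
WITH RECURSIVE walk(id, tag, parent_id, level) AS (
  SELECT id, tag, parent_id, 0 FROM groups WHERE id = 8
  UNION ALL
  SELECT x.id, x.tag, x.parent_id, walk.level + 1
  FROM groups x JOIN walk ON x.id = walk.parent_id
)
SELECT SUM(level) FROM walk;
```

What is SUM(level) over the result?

Base: id=8 (gamma), parent_id=4, level 0.
Iteration 1: join on id=4 -> sigma (id 4, parent_id=2, level 1).
Iteration 2: join on id=2 -> iota (id 2, parent_id=1, level 2).
Iteration 3: join on id=1 -> delta (id 1, parent_id=NULL, level 3).
Iteration 4: parent_id is NULL; no match; recursion stops.
SUM(level) = 0 + 1 + 2 + 3 = 6.

6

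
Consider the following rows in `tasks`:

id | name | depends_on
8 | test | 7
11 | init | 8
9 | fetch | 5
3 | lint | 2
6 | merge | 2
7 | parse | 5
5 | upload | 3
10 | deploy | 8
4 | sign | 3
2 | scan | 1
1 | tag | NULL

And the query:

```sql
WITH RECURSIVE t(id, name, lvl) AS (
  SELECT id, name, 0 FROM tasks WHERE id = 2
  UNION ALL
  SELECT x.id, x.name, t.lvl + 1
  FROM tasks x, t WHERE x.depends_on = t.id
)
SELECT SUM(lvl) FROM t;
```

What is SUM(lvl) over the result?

26

Base: id=2 (scan) at lvl 0.
Iteration 1: rows with depends_on in {2} -> lint (id 3, lvl 1), merge (id 6, lvl 1).
Iteration 2: rows with depends_on in {3,6} -> sign (id 4, lvl 2), upload (id 5, lvl 2).
Iteration 3: rows with depends_on in {4,5} -> parse (id 7, lvl 3), fetch (id 9, lvl 3).
Iteration 4: rows with depends_on in {7,9} -> test (id 8, lvl 4).
Iteration 5: rows with depends_on in {8} -> deploy (id 10, lvl 5), init (id 11, lvl 5).
Iteration 6: no rows with depends_on in {10,11}; recursion stops.
SUM(lvl) = 0 + 1 + 1 + 2 + 2 + 3 + 3 + 4 + 5 + 5 = 26.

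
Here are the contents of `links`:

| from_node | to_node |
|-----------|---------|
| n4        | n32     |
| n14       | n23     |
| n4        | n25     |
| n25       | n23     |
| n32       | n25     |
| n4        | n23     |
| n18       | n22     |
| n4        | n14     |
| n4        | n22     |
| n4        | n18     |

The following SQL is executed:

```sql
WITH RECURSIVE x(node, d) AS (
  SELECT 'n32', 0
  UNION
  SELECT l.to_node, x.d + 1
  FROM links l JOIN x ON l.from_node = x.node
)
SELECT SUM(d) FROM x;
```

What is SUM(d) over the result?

3

Base: (n32, d=0).
Iteration 1: edges from {n32} -> (n25, d=1).
Iteration 2: edges from {n25} -> (n23, d=2).
Iteration 3: no outgoing edges from {n23}; recursion stops.
SUM(d) = 0 + 1 + 2 = 3.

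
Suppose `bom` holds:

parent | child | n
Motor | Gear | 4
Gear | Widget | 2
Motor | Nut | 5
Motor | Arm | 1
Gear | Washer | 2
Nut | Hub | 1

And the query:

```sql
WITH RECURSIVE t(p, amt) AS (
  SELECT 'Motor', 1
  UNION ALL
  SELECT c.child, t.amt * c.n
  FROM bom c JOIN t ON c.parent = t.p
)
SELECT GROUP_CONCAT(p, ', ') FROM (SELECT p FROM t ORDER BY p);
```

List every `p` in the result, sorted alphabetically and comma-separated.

Base: (Motor, amt=1).
Iteration 1: components of {Motor} -> Arm = 1*1 = 1, Gear = 1*4 = 4, Nut = 1*5 = 5.
Iteration 2: components of {Arm,Gear,Nut} -> Hub = 5*1 = 5, Washer = 4*2 = 8, Widget = 4*2 = 8.
Iteration 3: no further components; recursion stops.

Arm, Gear, Hub, Motor, Nut, Washer, Widget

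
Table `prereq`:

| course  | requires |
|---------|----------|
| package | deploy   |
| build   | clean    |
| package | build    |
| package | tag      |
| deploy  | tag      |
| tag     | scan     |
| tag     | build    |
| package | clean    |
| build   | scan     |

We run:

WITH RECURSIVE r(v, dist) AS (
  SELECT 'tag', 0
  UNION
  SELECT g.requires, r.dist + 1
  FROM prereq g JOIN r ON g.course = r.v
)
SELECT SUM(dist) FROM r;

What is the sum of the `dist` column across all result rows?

6

Base: (tag, dist=0).
Iteration 1: edges from {tag} -> (build, dist=1), (scan, dist=1).
Iteration 2: edges from {build,scan} -> (clean, dist=2), (scan, dist=2).
Iteration 3: no outgoing edges from {clean,scan}; recursion stops.
SUM(dist) = 0 + 1 + 1 + 2 + 2 = 6.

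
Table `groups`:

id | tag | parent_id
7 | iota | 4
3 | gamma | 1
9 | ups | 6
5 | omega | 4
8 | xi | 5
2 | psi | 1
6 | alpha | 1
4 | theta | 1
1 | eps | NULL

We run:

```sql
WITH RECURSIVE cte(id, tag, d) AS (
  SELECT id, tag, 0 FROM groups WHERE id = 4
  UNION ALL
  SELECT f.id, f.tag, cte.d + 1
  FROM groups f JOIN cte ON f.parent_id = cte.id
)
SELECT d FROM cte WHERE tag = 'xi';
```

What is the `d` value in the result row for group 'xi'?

2

Base: id=4 (theta) at d 0.
Iteration 1: rows with parent_id in {4} -> omega (id 5, d 1), iota (id 7, d 1).
Iteration 2: rows with parent_id in {5,7} -> xi (id 8, d 2).
Iteration 3: no rows with parent_id in {8}; recursion stops.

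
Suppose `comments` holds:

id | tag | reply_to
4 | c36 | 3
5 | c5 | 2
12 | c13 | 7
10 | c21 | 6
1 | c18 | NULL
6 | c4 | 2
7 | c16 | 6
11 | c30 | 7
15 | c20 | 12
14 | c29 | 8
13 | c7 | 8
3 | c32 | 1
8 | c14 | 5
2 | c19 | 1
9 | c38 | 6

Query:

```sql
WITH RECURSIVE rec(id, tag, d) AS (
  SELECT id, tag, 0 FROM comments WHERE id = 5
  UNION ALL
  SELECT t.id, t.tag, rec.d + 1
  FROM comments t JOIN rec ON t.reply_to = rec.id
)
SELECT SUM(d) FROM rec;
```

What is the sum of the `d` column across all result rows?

Base: id=5 (c5) at d 0.
Iteration 1: rows with reply_to in {5} -> c14 (id 8, d 1).
Iteration 2: rows with reply_to in {8} -> c7 (id 13, d 2), c29 (id 14, d 2).
Iteration 3: no rows with reply_to in {13,14}; recursion stops.
SUM(d) = 0 + 1 + 2 + 2 = 5.

5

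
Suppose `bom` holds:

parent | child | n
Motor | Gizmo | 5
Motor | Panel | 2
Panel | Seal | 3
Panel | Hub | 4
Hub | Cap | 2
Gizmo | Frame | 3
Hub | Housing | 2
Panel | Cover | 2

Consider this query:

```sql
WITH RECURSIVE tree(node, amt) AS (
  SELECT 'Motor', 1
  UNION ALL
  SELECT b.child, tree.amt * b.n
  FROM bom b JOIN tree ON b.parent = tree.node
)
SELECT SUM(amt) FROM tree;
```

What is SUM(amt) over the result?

Base: (Motor, amt=1).
Iteration 1: components of {Motor} -> Gizmo = 1*5 = 5, Panel = 1*2 = 2.
Iteration 2: components of {Gizmo,Panel} -> Cover = 2*2 = 4, Frame = 5*3 = 15, Hub = 2*4 = 8, Seal = 2*3 = 6.
Iteration 3: components of {Cover,Frame,Hub,Seal} -> Cap = 8*2 = 16, Housing = 8*2 = 16.
Iteration 4: no further components; recursion stops.
SUM(amt) = 1 + 5 + 2 + 15 + 6 + 8 + 4 + 16 + 16 = 73.

73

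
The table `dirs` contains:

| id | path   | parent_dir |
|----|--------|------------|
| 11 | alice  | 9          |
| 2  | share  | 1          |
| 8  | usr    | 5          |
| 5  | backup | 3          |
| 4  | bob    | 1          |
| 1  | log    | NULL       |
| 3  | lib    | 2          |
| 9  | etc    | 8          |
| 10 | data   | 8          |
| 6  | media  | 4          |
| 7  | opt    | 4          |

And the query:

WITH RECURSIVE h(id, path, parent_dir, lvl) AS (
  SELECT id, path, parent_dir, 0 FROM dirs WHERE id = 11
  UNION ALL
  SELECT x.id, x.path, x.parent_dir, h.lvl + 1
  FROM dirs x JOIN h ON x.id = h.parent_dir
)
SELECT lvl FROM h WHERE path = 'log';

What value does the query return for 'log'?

Base: id=11 (alice), parent_dir=9, lvl 0.
Iteration 1: join on id=9 -> etc (id 9, parent_dir=8, lvl 1).
Iteration 2: join on id=8 -> usr (id 8, parent_dir=5, lvl 2).
Iteration 3: join on id=5 -> backup (id 5, parent_dir=3, lvl 3).
Iteration 4: join on id=3 -> lib (id 3, parent_dir=2, lvl 4).
Iteration 5: join on id=2 -> share (id 2, parent_dir=1, lvl 5).
Iteration 6: join on id=1 -> log (id 1, parent_dir=NULL, lvl 6).
Iteration 7: parent_dir is NULL; no match; recursion stops.

6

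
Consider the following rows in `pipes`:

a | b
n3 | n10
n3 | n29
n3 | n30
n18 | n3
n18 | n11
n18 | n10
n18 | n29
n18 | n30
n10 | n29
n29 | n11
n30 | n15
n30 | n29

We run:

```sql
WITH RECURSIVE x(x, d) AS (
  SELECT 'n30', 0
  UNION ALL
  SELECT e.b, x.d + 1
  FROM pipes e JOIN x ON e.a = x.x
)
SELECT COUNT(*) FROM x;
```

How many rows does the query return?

Base: (n30, d=0).
Iteration 1: edges from {n30} -> (n15, d=1), (n29, d=1).
Iteration 2: edges from {n15,n29} -> (n11, d=2).
Iteration 3: no outgoing edges from {n11}; recursion stops.
Total rows emitted: 4.

4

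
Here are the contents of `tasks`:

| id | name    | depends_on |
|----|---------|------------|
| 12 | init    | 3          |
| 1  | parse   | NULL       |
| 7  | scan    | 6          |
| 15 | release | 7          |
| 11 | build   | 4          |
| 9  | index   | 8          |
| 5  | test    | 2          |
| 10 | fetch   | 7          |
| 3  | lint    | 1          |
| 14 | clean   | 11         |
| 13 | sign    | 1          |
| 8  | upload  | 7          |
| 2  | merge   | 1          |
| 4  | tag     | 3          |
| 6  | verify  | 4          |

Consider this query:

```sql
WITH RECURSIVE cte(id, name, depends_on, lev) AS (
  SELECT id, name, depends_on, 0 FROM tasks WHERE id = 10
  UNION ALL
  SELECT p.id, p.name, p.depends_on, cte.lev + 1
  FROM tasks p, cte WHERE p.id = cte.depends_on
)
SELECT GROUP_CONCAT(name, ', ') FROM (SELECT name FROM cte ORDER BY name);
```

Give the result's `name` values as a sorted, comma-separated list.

fetch, lint, parse, scan, tag, verify

Base: id=10 (fetch), depends_on=7, lev 0.
Iteration 1: join on id=7 -> scan (id 7, depends_on=6, lev 1).
Iteration 2: join on id=6 -> verify (id 6, depends_on=4, lev 2).
Iteration 3: join on id=4 -> tag (id 4, depends_on=3, lev 3).
Iteration 4: join on id=3 -> lint (id 3, depends_on=1, lev 4).
Iteration 5: join on id=1 -> parse (id 1, depends_on=NULL, lev 5).
Iteration 6: depends_on is NULL; no match; recursion stops.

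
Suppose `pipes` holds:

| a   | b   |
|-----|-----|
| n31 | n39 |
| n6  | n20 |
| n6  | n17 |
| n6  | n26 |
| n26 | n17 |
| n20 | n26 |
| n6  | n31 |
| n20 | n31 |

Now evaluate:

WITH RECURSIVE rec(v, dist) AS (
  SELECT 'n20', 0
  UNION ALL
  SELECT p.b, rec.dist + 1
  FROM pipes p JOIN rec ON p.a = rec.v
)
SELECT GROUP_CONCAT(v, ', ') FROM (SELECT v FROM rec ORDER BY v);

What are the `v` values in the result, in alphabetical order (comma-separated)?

Base: (n20, dist=0).
Iteration 1: edges from {n20} -> (n26, dist=1), (n31, dist=1).
Iteration 2: edges from {n26,n31} -> (n17, dist=2), (n39, dist=2).
Iteration 3: no outgoing edges from {n17,n39}; recursion stops.

n17, n20, n26, n31, n39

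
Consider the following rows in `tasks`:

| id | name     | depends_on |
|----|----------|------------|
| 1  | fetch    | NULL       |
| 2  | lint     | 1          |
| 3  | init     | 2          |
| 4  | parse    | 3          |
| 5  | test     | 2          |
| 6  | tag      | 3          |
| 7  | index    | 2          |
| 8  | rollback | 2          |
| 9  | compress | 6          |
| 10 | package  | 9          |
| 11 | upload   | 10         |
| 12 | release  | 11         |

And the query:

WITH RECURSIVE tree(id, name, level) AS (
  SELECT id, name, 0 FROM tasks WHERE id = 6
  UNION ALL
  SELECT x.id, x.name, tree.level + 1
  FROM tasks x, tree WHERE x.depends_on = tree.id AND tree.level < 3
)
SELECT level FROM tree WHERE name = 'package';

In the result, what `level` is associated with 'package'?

Base: id=6 (tag) at level 0.
Iteration 1: rows with depends_on in {6} -> compress (id 9, level 1).
Iteration 2: rows with depends_on in {9} -> package (id 10, level 2).
Iteration 3: rows with depends_on in {10} -> upload (id 11, level 3).
Iteration 4: level < 3 fails for all current rows; recursion stops.

2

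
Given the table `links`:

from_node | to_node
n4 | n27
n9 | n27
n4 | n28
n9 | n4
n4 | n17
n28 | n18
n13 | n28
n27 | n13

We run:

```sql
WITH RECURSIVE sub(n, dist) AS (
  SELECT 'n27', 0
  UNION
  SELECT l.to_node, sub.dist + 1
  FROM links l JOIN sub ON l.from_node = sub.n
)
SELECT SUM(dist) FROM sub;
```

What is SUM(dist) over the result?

6

Base: (n27, dist=0).
Iteration 1: edges from {n27} -> (n13, dist=1).
Iteration 2: edges from {n13} -> (n28, dist=2).
Iteration 3: edges from {n28} -> (n18, dist=3).
Iteration 4: no outgoing edges from {n18}; recursion stops.
SUM(dist) = 0 + 1 + 2 + 3 = 6.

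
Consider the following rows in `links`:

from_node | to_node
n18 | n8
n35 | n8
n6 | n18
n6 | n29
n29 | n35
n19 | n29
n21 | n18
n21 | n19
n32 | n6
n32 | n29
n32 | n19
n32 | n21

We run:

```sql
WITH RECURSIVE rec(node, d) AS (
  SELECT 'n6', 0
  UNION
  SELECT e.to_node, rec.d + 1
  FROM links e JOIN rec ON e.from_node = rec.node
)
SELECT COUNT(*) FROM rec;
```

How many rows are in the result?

6

Base: (n6, d=0).
Iteration 1: edges from {n6} -> (n18, d=1), (n29, d=1).
Iteration 2: edges from {n18,n29} -> (n35, d=2), (n8, d=2).
Iteration 3: edges from {n35,n8} -> (n8, d=3).
Iteration 4: no outgoing edges from {n8}; recursion stops.
Total rows emitted: 6.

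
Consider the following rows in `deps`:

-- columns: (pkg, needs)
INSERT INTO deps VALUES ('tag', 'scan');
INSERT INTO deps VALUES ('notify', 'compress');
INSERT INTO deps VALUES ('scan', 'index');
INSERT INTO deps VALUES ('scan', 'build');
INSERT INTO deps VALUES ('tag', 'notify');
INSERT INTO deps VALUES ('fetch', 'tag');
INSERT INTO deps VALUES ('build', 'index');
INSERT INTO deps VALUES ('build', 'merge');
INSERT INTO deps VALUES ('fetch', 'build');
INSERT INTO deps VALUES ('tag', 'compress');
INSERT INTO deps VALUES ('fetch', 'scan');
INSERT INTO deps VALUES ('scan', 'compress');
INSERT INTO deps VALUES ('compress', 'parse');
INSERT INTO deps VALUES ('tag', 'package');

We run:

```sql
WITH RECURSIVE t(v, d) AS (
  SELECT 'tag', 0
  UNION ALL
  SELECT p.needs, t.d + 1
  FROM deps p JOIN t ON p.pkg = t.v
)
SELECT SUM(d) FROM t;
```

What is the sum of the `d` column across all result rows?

Base: (tag, d=0).
Iteration 1: edges from {tag} -> (compress, d=1), (notify, d=1), (package, d=1), (scan, d=1).
Iteration 2: edges from {compress,notify,package,scan} -> (build, d=2), (compress, d=2) x2, (index, d=2), (parse, d=2). [UNION ALL keeps all 5 new rows, including repeats]
Iteration 3: edges from {build,compress,index,parse} -> (index, d=3), (merge, d=3), (parse, d=3) x2. [UNION ALL keeps all 4 new rows, including repeats]
Iteration 4: no outgoing edges from {index,merge,parse}; recursion stops.
SUM(d) = 0 + 1 + 1 + 1 + 1 + 2 + 2 + 2 + 2 + 2 + 3 + 3 + 3 + 3 = 26.

26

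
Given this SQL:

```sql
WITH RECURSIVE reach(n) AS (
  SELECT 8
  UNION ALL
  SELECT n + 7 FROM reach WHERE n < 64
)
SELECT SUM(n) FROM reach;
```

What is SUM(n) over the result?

Base: n=8.
Iteration 1: 8 < 64 holds -> n = 8 + 7 = 15.
Iteration 2: 15 < 64 holds -> n = 15 + 7 = 22.
Iteration 3: 22 < 64 holds -> n = 22 + 7 = 29.
Iteration 4: 29 < 64 holds -> n = 29 + 7 = 36.
Iteration 5: 36 < 64 holds -> n = 36 + 7 = 43.
Iteration 6: 43 < 64 holds -> n = 43 + 7 = 50.
Iteration 7: 50 < 64 holds -> n = 50 + 7 = 57.
Iteration 8: 57 < 64 holds -> n = 57 + 7 = 64.
Iteration 9: 64 < 64 fails; recursion stops.
SUM(n) = 8 + 15 + 22 + 29 + 36 + 43 + 50 + 57 + 64 = 324.

324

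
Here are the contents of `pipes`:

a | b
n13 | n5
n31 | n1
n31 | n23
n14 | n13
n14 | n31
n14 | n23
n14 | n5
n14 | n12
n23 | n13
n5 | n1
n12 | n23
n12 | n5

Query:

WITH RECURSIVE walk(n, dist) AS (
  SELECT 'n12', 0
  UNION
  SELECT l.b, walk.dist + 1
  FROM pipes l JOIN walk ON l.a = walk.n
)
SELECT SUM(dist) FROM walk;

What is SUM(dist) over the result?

13

Base: (n12, dist=0).
Iteration 1: edges from {n12} -> (n23, dist=1), (n5, dist=1).
Iteration 2: edges from {n23,n5} -> (n1, dist=2), (n13, dist=2).
Iteration 3: edges from {n1,n13} -> (n5, dist=3).
Iteration 4: edges from {n5} -> (n1, dist=4).
Iteration 5: no outgoing edges from {n1}; recursion stops.
SUM(dist) = 0 + 1 + 1 + 2 + 2 + 3 + 4 = 13.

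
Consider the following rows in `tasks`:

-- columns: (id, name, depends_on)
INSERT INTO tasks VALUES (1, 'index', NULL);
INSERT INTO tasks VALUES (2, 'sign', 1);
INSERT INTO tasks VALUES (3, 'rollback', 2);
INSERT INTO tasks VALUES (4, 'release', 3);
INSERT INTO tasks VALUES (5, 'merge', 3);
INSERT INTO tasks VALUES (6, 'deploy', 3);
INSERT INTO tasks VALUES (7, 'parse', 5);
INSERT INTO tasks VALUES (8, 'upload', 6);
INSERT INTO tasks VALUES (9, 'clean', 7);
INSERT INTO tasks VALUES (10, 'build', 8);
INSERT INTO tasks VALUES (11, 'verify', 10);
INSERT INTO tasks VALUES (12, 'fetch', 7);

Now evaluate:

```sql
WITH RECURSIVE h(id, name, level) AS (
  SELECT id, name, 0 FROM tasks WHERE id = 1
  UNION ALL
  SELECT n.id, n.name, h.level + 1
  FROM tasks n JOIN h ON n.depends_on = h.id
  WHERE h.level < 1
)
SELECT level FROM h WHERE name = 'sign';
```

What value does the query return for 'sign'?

1

Base: id=1 (index) at level 0.
Iteration 1: rows with depends_on in {1} -> sign (id 2, level 1).
Iteration 2: level < 1 fails for all current rows; recursion stops.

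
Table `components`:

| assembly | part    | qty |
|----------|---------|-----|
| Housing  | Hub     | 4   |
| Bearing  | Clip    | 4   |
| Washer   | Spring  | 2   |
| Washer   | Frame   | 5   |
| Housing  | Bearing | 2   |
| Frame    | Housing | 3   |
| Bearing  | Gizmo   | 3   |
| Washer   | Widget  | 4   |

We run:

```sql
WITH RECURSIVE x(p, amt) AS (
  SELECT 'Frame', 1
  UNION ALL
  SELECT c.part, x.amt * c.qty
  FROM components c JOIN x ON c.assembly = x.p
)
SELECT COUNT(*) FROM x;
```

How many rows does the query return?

6

Base: (Frame, amt=1).
Iteration 1: components of {Frame} -> Housing = 1*3 = 3.
Iteration 2: components of {Housing} -> Bearing = 3*2 = 6, Hub = 3*4 = 12.
Iteration 3: components of {Bearing,Hub} -> Clip = 6*4 = 24, Gizmo = 6*3 = 18.
Iteration 4: no further components; recursion stops.
Total rows emitted: 6.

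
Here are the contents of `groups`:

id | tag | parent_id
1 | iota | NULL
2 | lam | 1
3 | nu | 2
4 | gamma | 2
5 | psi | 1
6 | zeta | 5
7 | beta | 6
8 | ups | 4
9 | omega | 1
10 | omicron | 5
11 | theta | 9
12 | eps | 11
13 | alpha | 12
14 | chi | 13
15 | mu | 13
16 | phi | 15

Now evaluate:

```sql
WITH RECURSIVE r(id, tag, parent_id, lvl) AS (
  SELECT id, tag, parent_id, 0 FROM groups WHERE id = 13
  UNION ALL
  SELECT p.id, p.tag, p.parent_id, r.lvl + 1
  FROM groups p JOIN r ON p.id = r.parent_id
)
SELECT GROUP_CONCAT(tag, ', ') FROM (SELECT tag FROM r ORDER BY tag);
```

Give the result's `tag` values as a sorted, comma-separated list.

alpha, eps, iota, omega, theta

Base: id=13 (alpha), parent_id=12, lvl 0.
Iteration 1: join on id=12 -> eps (id 12, parent_id=11, lvl 1).
Iteration 2: join on id=11 -> theta (id 11, parent_id=9, lvl 2).
Iteration 3: join on id=9 -> omega (id 9, parent_id=1, lvl 3).
Iteration 4: join on id=1 -> iota (id 1, parent_id=NULL, lvl 4).
Iteration 5: parent_id is NULL; no match; recursion stops.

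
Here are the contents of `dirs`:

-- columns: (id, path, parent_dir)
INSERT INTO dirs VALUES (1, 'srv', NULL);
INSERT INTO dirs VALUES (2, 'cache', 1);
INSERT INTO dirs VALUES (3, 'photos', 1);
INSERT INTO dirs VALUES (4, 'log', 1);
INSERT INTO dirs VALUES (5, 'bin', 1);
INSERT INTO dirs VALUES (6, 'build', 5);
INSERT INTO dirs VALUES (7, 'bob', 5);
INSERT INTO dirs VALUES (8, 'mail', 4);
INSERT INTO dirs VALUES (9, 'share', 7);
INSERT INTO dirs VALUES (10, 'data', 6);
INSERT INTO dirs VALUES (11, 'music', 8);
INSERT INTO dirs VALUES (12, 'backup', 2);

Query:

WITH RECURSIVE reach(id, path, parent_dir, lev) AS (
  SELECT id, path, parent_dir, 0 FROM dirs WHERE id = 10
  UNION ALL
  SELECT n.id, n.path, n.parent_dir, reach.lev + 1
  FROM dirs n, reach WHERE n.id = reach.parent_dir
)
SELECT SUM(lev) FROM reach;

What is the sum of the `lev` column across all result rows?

6

Base: id=10 (data), parent_dir=6, lev 0.
Iteration 1: join on id=6 -> build (id 6, parent_dir=5, lev 1).
Iteration 2: join on id=5 -> bin (id 5, parent_dir=1, lev 2).
Iteration 3: join on id=1 -> srv (id 1, parent_dir=NULL, lev 3).
Iteration 4: parent_dir is NULL; no match; recursion stops.
SUM(lev) = 0 + 1 + 2 + 3 = 6.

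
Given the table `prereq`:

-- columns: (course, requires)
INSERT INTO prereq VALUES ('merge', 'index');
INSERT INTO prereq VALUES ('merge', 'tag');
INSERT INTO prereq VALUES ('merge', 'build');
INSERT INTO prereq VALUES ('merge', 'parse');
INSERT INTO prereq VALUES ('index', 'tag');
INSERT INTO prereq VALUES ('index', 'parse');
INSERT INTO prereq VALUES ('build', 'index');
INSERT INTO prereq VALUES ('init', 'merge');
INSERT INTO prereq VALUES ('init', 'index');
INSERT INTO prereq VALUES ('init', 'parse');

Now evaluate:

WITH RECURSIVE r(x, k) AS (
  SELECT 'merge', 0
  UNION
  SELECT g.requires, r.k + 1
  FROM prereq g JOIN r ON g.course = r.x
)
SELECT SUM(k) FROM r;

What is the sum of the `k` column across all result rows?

16

Base: (merge, k=0).
Iteration 1: edges from {merge} -> (build, k=1), (index, k=1), (parse, k=1), (tag, k=1).
Iteration 2: edges from {build,index,parse,tag} -> (index, k=2), (parse, k=2), (tag, k=2).
Iteration 3: edges from {index,parse,tag} -> (parse, k=3), (tag, k=3).
Iteration 4: no outgoing edges from {parse,tag}; recursion stops.
SUM(k) = 0 + 1 + 1 + 1 + 1 + 2 + 2 + 2 + 3 + 3 = 16.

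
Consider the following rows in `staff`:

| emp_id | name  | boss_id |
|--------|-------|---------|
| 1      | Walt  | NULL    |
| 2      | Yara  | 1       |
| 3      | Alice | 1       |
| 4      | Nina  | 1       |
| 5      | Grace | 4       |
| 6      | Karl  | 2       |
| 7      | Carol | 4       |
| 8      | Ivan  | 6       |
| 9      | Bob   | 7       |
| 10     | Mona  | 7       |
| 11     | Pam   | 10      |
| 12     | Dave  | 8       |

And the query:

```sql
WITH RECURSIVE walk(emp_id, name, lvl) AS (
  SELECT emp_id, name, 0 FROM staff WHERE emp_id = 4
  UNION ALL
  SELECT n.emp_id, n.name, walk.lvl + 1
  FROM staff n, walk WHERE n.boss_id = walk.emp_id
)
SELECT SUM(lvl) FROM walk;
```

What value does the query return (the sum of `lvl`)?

9

Base: emp_id=4 (Nina) at lvl 0.
Iteration 1: rows with boss_id in {4} -> Grace (id 5, lvl 1), Carol (id 7, lvl 1).
Iteration 2: rows with boss_id in {5,7} -> Bob (id 9, lvl 2), Mona (id 10, lvl 2).
Iteration 3: rows with boss_id in {9,10} -> Pam (id 11, lvl 3).
Iteration 4: no rows with boss_id in {11}; recursion stops.
SUM(lvl) = 0 + 1 + 1 + 2 + 2 + 3 = 9.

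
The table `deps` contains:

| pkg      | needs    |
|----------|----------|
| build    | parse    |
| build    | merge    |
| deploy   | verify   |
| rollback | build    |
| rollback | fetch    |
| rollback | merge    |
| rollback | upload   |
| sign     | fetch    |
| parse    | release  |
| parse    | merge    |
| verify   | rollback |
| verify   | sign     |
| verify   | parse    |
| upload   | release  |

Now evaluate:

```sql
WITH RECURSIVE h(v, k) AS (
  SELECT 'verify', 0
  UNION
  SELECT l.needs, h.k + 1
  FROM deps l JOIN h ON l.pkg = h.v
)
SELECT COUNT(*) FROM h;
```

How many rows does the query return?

14

Base: (verify, k=0).
Iteration 1: edges from {verify} -> (parse, k=1), (rollback, k=1), (sign, k=1).
Iteration 2: edges from {parse,rollback,sign} -> (build, k=2), (fetch, k=2), (merge, k=2), (release, k=2), (upload, k=2). [UNION drops 2 duplicate row(s)]
Iteration 3: edges from {build,fetch,merge,release,upload} -> (merge, k=3), (parse, k=3), (release, k=3).
Iteration 4: edges from {merge,parse,release} -> (merge, k=4), (release, k=4).
Iteration 5: no outgoing edges from {merge,release}; recursion stops.
Total rows emitted: 14.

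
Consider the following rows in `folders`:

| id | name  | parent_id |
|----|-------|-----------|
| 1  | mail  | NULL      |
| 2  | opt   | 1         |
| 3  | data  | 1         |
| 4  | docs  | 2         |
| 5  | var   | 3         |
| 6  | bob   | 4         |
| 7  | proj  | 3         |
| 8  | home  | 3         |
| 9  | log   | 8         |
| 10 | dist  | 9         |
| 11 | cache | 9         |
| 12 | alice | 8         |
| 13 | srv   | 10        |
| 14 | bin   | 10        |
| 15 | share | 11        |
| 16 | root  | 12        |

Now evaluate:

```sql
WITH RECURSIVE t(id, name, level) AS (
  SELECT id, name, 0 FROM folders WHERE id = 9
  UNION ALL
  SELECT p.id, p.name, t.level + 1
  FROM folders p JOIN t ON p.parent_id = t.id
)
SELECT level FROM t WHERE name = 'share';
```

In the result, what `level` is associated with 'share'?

Base: id=9 (log) at level 0.
Iteration 1: rows with parent_id in {9} -> dist (id 10, level 1), cache (id 11, level 1).
Iteration 2: rows with parent_id in {10,11} -> srv (id 13, level 2), bin (id 14, level 2), share (id 15, level 2).
Iteration 3: no rows with parent_id in {13,14,15}; recursion stops.

2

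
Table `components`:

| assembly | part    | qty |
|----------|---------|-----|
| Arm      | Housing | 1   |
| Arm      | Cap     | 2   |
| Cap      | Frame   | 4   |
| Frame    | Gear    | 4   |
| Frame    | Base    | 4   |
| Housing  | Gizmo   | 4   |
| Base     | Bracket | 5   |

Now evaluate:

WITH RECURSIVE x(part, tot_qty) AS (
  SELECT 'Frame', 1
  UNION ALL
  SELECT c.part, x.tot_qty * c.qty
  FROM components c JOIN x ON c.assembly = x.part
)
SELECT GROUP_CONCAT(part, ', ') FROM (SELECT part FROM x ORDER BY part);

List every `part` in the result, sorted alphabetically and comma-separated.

Base: (Frame, tot_qty=1).
Iteration 1: components of {Frame} -> Base = 1*4 = 4, Gear = 1*4 = 4.
Iteration 2: components of {Base,Gear} -> Bracket = 4*5 = 20.
Iteration 3: no further components; recursion stops.

Base, Bracket, Frame, Gear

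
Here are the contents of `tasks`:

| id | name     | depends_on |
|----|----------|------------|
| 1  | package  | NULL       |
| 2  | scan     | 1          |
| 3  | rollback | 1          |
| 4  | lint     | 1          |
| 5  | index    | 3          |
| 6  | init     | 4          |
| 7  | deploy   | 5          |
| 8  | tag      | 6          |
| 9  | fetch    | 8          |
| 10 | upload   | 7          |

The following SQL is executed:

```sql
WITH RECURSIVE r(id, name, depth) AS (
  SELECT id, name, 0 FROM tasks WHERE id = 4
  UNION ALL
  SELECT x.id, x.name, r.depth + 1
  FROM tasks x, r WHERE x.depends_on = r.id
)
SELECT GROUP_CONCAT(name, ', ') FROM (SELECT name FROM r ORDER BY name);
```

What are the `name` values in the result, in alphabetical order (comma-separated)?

fetch, init, lint, tag

Base: id=4 (lint) at depth 0.
Iteration 1: rows with depends_on in {4} -> init (id 6, depth 1).
Iteration 2: rows with depends_on in {6} -> tag (id 8, depth 2).
Iteration 3: rows with depends_on in {8} -> fetch (id 9, depth 3).
Iteration 4: no rows with depends_on in {9}; recursion stops.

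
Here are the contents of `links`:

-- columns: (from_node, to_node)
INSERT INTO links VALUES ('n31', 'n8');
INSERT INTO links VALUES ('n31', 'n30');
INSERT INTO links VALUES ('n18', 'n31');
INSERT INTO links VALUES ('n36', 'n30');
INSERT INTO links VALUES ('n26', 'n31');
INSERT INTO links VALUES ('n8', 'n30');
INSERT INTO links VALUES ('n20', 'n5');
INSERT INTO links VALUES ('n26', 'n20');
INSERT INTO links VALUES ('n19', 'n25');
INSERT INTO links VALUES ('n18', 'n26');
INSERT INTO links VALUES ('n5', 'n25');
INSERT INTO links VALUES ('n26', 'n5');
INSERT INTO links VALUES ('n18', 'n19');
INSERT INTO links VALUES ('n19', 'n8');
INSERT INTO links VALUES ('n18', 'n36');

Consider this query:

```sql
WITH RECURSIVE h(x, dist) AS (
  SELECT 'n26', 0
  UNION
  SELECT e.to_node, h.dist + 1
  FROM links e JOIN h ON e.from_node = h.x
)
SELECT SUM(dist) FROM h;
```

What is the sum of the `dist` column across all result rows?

17

Base: (n26, dist=0).
Iteration 1: edges from {n26} -> (n20, dist=1), (n31, dist=1), (n5, dist=1).
Iteration 2: edges from {n20,n31,n5} -> (n25, dist=2), (n30, dist=2), (n5, dist=2), (n8, dist=2).
Iteration 3: edges from {n25,n30,n5,n8} -> (n25, dist=3), (n30, dist=3).
Iteration 4: no outgoing edges from {n25,n30}; recursion stops.
SUM(dist) = 0 + 1 + 1 + 1 + 2 + 2 + 2 + 2 + 3 + 3 = 17.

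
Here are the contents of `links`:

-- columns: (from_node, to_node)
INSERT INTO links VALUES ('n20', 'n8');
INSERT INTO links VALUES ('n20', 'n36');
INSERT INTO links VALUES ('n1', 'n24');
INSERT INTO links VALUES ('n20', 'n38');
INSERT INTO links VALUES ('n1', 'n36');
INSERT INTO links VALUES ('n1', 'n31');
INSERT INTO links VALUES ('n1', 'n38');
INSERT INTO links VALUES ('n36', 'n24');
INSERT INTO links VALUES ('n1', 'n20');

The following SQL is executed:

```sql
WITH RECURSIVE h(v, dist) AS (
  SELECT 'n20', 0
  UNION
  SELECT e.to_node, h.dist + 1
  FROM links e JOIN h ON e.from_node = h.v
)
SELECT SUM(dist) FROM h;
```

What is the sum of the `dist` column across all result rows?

5

Base: (n20, dist=0).
Iteration 1: edges from {n20} -> (n36, dist=1), (n38, dist=1), (n8, dist=1).
Iteration 2: edges from {n36,n38,n8} -> (n24, dist=2).
Iteration 3: no outgoing edges from {n24}; recursion stops.
SUM(dist) = 0 + 1 + 1 + 1 + 2 = 5.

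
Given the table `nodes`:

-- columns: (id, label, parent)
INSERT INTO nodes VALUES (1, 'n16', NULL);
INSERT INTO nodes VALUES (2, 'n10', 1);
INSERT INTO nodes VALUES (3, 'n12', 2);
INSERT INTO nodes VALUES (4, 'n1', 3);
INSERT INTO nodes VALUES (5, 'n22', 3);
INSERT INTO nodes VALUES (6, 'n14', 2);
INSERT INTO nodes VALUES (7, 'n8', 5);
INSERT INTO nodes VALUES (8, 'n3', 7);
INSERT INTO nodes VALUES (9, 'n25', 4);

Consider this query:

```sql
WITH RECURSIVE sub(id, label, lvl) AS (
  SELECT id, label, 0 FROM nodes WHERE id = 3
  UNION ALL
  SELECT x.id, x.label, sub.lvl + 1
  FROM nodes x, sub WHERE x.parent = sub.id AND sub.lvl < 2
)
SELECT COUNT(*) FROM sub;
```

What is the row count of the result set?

Base: id=3 (n12) at lvl 0.
Iteration 1: rows with parent in {3} -> n1 (id 4, lvl 1), n22 (id 5, lvl 1).
Iteration 2: rows with parent in {4,5} -> n8 (id 7, lvl 2), n25 (id 9, lvl 2).
Iteration 3: lvl < 2 fails for all current rows; recursion stops.
Total rows emitted: 5.

5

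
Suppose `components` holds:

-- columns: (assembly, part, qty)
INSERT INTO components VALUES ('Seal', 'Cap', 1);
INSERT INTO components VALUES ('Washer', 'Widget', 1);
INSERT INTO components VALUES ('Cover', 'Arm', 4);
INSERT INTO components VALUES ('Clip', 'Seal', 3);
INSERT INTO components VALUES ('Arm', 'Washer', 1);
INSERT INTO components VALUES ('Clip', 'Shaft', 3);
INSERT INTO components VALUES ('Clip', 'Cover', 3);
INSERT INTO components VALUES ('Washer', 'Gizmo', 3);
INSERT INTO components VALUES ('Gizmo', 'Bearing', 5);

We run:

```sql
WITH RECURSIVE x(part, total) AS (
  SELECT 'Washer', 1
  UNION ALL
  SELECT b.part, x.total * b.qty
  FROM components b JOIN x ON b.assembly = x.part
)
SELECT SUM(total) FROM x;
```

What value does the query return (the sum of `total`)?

Base: (Washer, total=1).
Iteration 1: components of {Washer} -> Gizmo = 1*3 = 3, Widget = 1*1 = 1.
Iteration 2: components of {Gizmo,Widget} -> Bearing = 3*5 = 15.
Iteration 3: no further components; recursion stops.
SUM(total) = 1 + 3 + 1 + 15 = 20.

20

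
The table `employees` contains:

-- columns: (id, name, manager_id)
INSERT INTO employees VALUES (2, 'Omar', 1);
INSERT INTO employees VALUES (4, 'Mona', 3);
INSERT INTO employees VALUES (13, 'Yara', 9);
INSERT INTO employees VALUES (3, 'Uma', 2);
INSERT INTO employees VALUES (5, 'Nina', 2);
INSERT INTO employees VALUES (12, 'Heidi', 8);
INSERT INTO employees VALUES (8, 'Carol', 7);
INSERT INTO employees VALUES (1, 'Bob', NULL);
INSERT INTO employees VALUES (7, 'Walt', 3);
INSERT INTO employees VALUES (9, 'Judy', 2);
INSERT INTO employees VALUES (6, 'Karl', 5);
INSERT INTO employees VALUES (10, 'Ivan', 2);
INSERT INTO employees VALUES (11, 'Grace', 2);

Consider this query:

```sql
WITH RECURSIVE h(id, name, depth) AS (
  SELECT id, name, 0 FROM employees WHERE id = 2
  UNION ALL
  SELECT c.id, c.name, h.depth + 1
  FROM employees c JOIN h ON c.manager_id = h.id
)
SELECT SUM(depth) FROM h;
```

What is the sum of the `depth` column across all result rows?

20

Base: id=2 (Omar) at depth 0.
Iteration 1: rows with manager_id in {2} -> Uma (id 3, depth 1), Nina (id 5, depth 1), Judy (id 9, depth 1), Ivan (id 10, depth 1), Grace (id 11, depth 1).
Iteration 2: rows with manager_id in {3,5,9,10,11} -> Mona (id 4, depth 2), Karl (id 6, depth 2), Walt (id 7, depth 2), Yara (id 13, depth 2).
Iteration 3: rows with manager_id in {4,6,7,13} -> Carol (id 8, depth 3).
Iteration 4: rows with manager_id in {8} -> Heidi (id 12, depth 4).
Iteration 5: no rows with manager_id in {12}; recursion stops.
SUM(depth) = 0 + 1 + 1 + 1 + 1 + 1 + 2 + 2 + 2 + 2 + 3 + 4 = 20.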